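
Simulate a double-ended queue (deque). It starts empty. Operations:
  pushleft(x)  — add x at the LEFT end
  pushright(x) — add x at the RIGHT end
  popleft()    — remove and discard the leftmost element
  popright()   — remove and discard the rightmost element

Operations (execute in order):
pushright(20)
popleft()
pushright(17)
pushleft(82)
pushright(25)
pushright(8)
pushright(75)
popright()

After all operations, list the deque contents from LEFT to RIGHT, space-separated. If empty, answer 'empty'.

Answer: 82 17 25 8

Derivation:
pushright(20): [20]
popleft(): []
pushright(17): [17]
pushleft(82): [82, 17]
pushright(25): [82, 17, 25]
pushright(8): [82, 17, 25, 8]
pushright(75): [82, 17, 25, 8, 75]
popright(): [82, 17, 25, 8]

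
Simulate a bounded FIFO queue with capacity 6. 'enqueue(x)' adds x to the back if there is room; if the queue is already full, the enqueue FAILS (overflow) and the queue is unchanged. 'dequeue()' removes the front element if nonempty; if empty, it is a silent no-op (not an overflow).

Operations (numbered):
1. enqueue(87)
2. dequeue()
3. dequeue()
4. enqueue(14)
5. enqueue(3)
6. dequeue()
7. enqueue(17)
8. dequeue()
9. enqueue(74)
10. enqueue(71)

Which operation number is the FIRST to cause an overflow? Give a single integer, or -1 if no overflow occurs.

Answer: -1

Derivation:
1. enqueue(87): size=1
2. dequeue(): size=0
3. dequeue(): empty, no-op, size=0
4. enqueue(14): size=1
5. enqueue(3): size=2
6. dequeue(): size=1
7. enqueue(17): size=2
8. dequeue(): size=1
9. enqueue(74): size=2
10. enqueue(71): size=3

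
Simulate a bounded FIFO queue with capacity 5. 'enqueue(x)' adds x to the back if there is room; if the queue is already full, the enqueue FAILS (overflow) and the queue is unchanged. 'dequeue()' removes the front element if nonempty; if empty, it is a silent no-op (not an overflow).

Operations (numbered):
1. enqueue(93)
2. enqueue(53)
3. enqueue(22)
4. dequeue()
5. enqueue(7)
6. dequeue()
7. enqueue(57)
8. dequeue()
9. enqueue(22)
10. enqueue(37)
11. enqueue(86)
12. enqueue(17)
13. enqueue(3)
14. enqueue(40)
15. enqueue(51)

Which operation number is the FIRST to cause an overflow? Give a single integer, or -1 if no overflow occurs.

Answer: 12

Derivation:
1. enqueue(93): size=1
2. enqueue(53): size=2
3. enqueue(22): size=3
4. dequeue(): size=2
5. enqueue(7): size=3
6. dequeue(): size=2
7. enqueue(57): size=3
8. dequeue(): size=2
9. enqueue(22): size=3
10. enqueue(37): size=4
11. enqueue(86): size=5
12. enqueue(17): size=5=cap → OVERFLOW (fail)
13. enqueue(3): size=5=cap → OVERFLOW (fail)
14. enqueue(40): size=5=cap → OVERFLOW (fail)
15. enqueue(51): size=5=cap → OVERFLOW (fail)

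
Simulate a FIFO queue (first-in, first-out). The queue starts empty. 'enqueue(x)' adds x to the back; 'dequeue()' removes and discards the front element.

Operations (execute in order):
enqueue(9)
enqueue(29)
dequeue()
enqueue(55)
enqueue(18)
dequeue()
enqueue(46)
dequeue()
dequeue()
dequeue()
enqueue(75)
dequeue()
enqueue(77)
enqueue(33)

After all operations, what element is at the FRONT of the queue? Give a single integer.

Answer: 77

Derivation:
enqueue(9): queue = [9]
enqueue(29): queue = [9, 29]
dequeue(): queue = [29]
enqueue(55): queue = [29, 55]
enqueue(18): queue = [29, 55, 18]
dequeue(): queue = [55, 18]
enqueue(46): queue = [55, 18, 46]
dequeue(): queue = [18, 46]
dequeue(): queue = [46]
dequeue(): queue = []
enqueue(75): queue = [75]
dequeue(): queue = []
enqueue(77): queue = [77]
enqueue(33): queue = [77, 33]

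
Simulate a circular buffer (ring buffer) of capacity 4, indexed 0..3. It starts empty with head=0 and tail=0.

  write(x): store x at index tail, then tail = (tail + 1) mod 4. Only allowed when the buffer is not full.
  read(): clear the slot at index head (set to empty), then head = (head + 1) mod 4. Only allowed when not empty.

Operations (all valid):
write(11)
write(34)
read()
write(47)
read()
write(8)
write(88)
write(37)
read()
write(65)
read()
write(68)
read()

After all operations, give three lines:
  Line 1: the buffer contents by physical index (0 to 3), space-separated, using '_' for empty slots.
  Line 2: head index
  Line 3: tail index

Answer: _ 37 65 68
1
0

Derivation:
write(11): buf=[11 _ _ _], head=0, tail=1, size=1
write(34): buf=[11 34 _ _], head=0, tail=2, size=2
read(): buf=[_ 34 _ _], head=1, tail=2, size=1
write(47): buf=[_ 34 47 _], head=1, tail=3, size=2
read(): buf=[_ _ 47 _], head=2, tail=3, size=1
write(8): buf=[_ _ 47 8], head=2, tail=0, size=2
write(88): buf=[88 _ 47 8], head=2, tail=1, size=3
write(37): buf=[88 37 47 8], head=2, tail=2, size=4
read(): buf=[88 37 _ 8], head=3, tail=2, size=3
write(65): buf=[88 37 65 8], head=3, tail=3, size=4
read(): buf=[88 37 65 _], head=0, tail=3, size=3
write(68): buf=[88 37 65 68], head=0, tail=0, size=4
read(): buf=[_ 37 65 68], head=1, tail=0, size=3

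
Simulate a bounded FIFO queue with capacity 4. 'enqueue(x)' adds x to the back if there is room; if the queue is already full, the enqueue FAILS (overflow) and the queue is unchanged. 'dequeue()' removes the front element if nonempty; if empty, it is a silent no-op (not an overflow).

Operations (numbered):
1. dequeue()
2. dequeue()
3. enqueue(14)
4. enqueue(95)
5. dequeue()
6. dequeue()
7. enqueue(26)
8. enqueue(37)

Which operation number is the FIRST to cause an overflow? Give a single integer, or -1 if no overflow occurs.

Answer: -1

Derivation:
1. dequeue(): empty, no-op, size=0
2. dequeue(): empty, no-op, size=0
3. enqueue(14): size=1
4. enqueue(95): size=2
5. dequeue(): size=1
6. dequeue(): size=0
7. enqueue(26): size=1
8. enqueue(37): size=2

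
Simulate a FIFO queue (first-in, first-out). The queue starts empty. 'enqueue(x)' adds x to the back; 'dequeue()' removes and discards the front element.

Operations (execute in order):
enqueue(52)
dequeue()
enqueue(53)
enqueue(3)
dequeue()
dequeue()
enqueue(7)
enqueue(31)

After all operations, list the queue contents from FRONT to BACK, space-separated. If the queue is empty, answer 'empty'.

enqueue(52): [52]
dequeue(): []
enqueue(53): [53]
enqueue(3): [53, 3]
dequeue(): [3]
dequeue(): []
enqueue(7): [7]
enqueue(31): [7, 31]

Answer: 7 31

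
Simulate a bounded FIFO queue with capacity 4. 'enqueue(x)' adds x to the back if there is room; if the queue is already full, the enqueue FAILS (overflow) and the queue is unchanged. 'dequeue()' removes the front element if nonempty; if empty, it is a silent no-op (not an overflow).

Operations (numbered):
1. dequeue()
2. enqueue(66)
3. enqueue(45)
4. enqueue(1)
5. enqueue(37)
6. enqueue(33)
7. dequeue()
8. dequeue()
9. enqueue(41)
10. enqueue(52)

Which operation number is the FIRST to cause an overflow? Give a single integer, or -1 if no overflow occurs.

1. dequeue(): empty, no-op, size=0
2. enqueue(66): size=1
3. enqueue(45): size=2
4. enqueue(1): size=3
5. enqueue(37): size=4
6. enqueue(33): size=4=cap → OVERFLOW (fail)
7. dequeue(): size=3
8. dequeue(): size=2
9. enqueue(41): size=3
10. enqueue(52): size=4

Answer: 6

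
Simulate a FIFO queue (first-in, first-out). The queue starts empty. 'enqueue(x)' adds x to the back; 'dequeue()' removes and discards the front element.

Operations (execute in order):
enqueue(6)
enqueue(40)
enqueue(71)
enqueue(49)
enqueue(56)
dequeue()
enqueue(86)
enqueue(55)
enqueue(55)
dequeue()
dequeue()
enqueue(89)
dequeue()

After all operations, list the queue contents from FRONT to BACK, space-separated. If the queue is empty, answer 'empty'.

enqueue(6): [6]
enqueue(40): [6, 40]
enqueue(71): [6, 40, 71]
enqueue(49): [6, 40, 71, 49]
enqueue(56): [6, 40, 71, 49, 56]
dequeue(): [40, 71, 49, 56]
enqueue(86): [40, 71, 49, 56, 86]
enqueue(55): [40, 71, 49, 56, 86, 55]
enqueue(55): [40, 71, 49, 56, 86, 55, 55]
dequeue(): [71, 49, 56, 86, 55, 55]
dequeue(): [49, 56, 86, 55, 55]
enqueue(89): [49, 56, 86, 55, 55, 89]
dequeue(): [56, 86, 55, 55, 89]

Answer: 56 86 55 55 89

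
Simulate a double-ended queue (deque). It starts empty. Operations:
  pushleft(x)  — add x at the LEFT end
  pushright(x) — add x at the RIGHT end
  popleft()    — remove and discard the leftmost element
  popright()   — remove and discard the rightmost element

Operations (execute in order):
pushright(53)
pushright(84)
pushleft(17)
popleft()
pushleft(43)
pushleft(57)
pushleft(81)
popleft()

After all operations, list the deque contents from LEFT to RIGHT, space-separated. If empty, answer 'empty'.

Answer: 57 43 53 84

Derivation:
pushright(53): [53]
pushright(84): [53, 84]
pushleft(17): [17, 53, 84]
popleft(): [53, 84]
pushleft(43): [43, 53, 84]
pushleft(57): [57, 43, 53, 84]
pushleft(81): [81, 57, 43, 53, 84]
popleft(): [57, 43, 53, 84]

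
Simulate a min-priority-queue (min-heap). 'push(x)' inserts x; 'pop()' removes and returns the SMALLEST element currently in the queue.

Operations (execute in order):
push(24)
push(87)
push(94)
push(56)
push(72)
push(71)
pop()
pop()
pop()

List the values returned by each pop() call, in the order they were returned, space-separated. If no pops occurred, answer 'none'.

Answer: 24 56 71

Derivation:
push(24): heap contents = [24]
push(87): heap contents = [24, 87]
push(94): heap contents = [24, 87, 94]
push(56): heap contents = [24, 56, 87, 94]
push(72): heap contents = [24, 56, 72, 87, 94]
push(71): heap contents = [24, 56, 71, 72, 87, 94]
pop() → 24: heap contents = [56, 71, 72, 87, 94]
pop() → 56: heap contents = [71, 72, 87, 94]
pop() → 71: heap contents = [72, 87, 94]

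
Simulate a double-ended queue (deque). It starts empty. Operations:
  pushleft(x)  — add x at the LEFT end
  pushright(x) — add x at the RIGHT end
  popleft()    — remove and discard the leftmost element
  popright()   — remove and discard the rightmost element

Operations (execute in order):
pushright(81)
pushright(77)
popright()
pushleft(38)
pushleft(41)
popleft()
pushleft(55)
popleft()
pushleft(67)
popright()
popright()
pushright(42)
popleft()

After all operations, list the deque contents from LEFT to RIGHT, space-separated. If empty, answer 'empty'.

pushright(81): [81]
pushright(77): [81, 77]
popright(): [81]
pushleft(38): [38, 81]
pushleft(41): [41, 38, 81]
popleft(): [38, 81]
pushleft(55): [55, 38, 81]
popleft(): [38, 81]
pushleft(67): [67, 38, 81]
popright(): [67, 38]
popright(): [67]
pushright(42): [67, 42]
popleft(): [42]

Answer: 42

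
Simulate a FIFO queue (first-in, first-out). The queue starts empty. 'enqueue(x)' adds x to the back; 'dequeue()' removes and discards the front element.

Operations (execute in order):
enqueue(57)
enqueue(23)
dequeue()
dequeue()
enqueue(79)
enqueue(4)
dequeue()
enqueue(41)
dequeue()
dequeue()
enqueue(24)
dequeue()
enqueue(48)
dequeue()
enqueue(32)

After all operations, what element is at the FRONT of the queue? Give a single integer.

enqueue(57): queue = [57]
enqueue(23): queue = [57, 23]
dequeue(): queue = [23]
dequeue(): queue = []
enqueue(79): queue = [79]
enqueue(4): queue = [79, 4]
dequeue(): queue = [4]
enqueue(41): queue = [4, 41]
dequeue(): queue = [41]
dequeue(): queue = []
enqueue(24): queue = [24]
dequeue(): queue = []
enqueue(48): queue = [48]
dequeue(): queue = []
enqueue(32): queue = [32]

Answer: 32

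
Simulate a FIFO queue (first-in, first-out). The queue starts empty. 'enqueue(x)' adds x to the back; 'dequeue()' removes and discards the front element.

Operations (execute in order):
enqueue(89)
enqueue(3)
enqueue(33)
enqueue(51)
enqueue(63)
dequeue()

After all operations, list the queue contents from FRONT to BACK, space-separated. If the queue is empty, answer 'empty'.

Answer: 3 33 51 63

Derivation:
enqueue(89): [89]
enqueue(3): [89, 3]
enqueue(33): [89, 3, 33]
enqueue(51): [89, 3, 33, 51]
enqueue(63): [89, 3, 33, 51, 63]
dequeue(): [3, 33, 51, 63]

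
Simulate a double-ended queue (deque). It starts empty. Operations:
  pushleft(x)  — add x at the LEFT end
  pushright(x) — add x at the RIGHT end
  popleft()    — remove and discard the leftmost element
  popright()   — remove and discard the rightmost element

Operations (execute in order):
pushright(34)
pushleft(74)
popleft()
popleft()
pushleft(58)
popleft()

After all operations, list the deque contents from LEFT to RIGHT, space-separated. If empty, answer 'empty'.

pushright(34): [34]
pushleft(74): [74, 34]
popleft(): [34]
popleft(): []
pushleft(58): [58]
popleft(): []

Answer: empty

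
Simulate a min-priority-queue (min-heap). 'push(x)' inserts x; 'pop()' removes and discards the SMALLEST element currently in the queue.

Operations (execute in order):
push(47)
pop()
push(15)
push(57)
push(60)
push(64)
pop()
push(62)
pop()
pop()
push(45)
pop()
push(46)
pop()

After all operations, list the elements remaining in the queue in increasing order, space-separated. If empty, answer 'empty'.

Answer: 62 64

Derivation:
push(47): heap contents = [47]
pop() → 47: heap contents = []
push(15): heap contents = [15]
push(57): heap contents = [15, 57]
push(60): heap contents = [15, 57, 60]
push(64): heap contents = [15, 57, 60, 64]
pop() → 15: heap contents = [57, 60, 64]
push(62): heap contents = [57, 60, 62, 64]
pop() → 57: heap contents = [60, 62, 64]
pop() → 60: heap contents = [62, 64]
push(45): heap contents = [45, 62, 64]
pop() → 45: heap contents = [62, 64]
push(46): heap contents = [46, 62, 64]
pop() → 46: heap contents = [62, 64]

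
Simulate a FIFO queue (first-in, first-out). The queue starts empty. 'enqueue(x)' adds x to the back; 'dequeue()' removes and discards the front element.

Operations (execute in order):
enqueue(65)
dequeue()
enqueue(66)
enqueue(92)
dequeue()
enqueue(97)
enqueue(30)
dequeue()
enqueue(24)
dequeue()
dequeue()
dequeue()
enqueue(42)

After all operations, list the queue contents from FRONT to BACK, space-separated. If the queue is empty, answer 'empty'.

Answer: 42

Derivation:
enqueue(65): [65]
dequeue(): []
enqueue(66): [66]
enqueue(92): [66, 92]
dequeue(): [92]
enqueue(97): [92, 97]
enqueue(30): [92, 97, 30]
dequeue(): [97, 30]
enqueue(24): [97, 30, 24]
dequeue(): [30, 24]
dequeue(): [24]
dequeue(): []
enqueue(42): [42]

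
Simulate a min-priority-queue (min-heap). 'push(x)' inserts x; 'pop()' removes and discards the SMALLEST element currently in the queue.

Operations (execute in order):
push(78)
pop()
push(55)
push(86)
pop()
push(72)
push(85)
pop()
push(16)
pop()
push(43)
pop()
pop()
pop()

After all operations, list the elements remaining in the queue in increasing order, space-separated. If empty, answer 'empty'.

push(78): heap contents = [78]
pop() → 78: heap contents = []
push(55): heap contents = [55]
push(86): heap contents = [55, 86]
pop() → 55: heap contents = [86]
push(72): heap contents = [72, 86]
push(85): heap contents = [72, 85, 86]
pop() → 72: heap contents = [85, 86]
push(16): heap contents = [16, 85, 86]
pop() → 16: heap contents = [85, 86]
push(43): heap contents = [43, 85, 86]
pop() → 43: heap contents = [85, 86]
pop() → 85: heap contents = [86]
pop() → 86: heap contents = []

Answer: empty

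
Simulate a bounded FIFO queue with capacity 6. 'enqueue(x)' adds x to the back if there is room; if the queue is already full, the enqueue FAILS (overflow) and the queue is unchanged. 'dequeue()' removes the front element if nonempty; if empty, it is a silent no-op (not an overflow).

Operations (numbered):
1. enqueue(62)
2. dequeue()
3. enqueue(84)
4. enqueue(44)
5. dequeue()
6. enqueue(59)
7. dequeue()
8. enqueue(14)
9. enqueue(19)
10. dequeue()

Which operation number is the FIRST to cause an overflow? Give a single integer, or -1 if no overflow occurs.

1. enqueue(62): size=1
2. dequeue(): size=0
3. enqueue(84): size=1
4. enqueue(44): size=2
5. dequeue(): size=1
6. enqueue(59): size=2
7. dequeue(): size=1
8. enqueue(14): size=2
9. enqueue(19): size=3
10. dequeue(): size=2

Answer: -1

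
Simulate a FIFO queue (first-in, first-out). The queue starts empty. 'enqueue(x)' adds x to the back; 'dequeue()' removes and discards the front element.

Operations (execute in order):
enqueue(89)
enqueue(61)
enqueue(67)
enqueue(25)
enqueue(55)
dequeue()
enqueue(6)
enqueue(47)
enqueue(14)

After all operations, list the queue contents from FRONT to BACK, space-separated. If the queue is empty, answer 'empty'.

Answer: 61 67 25 55 6 47 14

Derivation:
enqueue(89): [89]
enqueue(61): [89, 61]
enqueue(67): [89, 61, 67]
enqueue(25): [89, 61, 67, 25]
enqueue(55): [89, 61, 67, 25, 55]
dequeue(): [61, 67, 25, 55]
enqueue(6): [61, 67, 25, 55, 6]
enqueue(47): [61, 67, 25, 55, 6, 47]
enqueue(14): [61, 67, 25, 55, 6, 47, 14]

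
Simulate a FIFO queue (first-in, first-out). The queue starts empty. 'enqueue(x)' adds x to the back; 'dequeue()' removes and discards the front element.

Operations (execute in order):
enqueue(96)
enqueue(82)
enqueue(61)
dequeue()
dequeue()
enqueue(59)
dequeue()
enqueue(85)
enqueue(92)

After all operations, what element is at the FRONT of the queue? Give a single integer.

enqueue(96): queue = [96]
enqueue(82): queue = [96, 82]
enqueue(61): queue = [96, 82, 61]
dequeue(): queue = [82, 61]
dequeue(): queue = [61]
enqueue(59): queue = [61, 59]
dequeue(): queue = [59]
enqueue(85): queue = [59, 85]
enqueue(92): queue = [59, 85, 92]

Answer: 59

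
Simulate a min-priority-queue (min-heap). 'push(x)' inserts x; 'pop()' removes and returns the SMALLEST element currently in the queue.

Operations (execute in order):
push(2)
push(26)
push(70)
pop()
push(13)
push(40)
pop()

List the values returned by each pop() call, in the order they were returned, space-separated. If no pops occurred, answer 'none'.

Answer: 2 13

Derivation:
push(2): heap contents = [2]
push(26): heap contents = [2, 26]
push(70): heap contents = [2, 26, 70]
pop() → 2: heap contents = [26, 70]
push(13): heap contents = [13, 26, 70]
push(40): heap contents = [13, 26, 40, 70]
pop() → 13: heap contents = [26, 40, 70]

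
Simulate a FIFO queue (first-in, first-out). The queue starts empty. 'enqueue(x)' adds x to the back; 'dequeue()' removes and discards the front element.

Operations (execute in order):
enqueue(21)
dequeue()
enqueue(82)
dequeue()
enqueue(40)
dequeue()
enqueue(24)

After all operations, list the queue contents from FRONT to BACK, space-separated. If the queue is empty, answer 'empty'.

Answer: 24

Derivation:
enqueue(21): [21]
dequeue(): []
enqueue(82): [82]
dequeue(): []
enqueue(40): [40]
dequeue(): []
enqueue(24): [24]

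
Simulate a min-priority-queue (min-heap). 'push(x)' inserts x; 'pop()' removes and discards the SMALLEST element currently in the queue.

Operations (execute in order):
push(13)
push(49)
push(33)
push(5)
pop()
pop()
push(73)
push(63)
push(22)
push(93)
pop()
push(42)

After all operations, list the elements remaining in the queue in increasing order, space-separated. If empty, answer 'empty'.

Answer: 33 42 49 63 73 93

Derivation:
push(13): heap contents = [13]
push(49): heap contents = [13, 49]
push(33): heap contents = [13, 33, 49]
push(5): heap contents = [5, 13, 33, 49]
pop() → 5: heap contents = [13, 33, 49]
pop() → 13: heap contents = [33, 49]
push(73): heap contents = [33, 49, 73]
push(63): heap contents = [33, 49, 63, 73]
push(22): heap contents = [22, 33, 49, 63, 73]
push(93): heap contents = [22, 33, 49, 63, 73, 93]
pop() → 22: heap contents = [33, 49, 63, 73, 93]
push(42): heap contents = [33, 42, 49, 63, 73, 93]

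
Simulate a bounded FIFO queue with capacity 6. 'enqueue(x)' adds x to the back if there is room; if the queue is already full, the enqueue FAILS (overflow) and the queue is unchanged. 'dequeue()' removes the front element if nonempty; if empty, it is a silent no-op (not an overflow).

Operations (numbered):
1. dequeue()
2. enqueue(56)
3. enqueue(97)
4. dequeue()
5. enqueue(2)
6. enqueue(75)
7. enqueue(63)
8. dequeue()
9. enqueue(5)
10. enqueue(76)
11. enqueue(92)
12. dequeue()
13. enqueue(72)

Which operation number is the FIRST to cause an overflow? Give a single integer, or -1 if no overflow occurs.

1. dequeue(): empty, no-op, size=0
2. enqueue(56): size=1
3. enqueue(97): size=2
4. dequeue(): size=1
5. enqueue(2): size=2
6. enqueue(75): size=3
7. enqueue(63): size=4
8. dequeue(): size=3
9. enqueue(5): size=4
10. enqueue(76): size=5
11. enqueue(92): size=6
12. dequeue(): size=5
13. enqueue(72): size=6

Answer: -1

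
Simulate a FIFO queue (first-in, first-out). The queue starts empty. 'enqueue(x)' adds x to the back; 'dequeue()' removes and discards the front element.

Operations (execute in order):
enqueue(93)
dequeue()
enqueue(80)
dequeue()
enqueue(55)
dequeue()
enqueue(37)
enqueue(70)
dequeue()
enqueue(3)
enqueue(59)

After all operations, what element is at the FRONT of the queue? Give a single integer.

enqueue(93): queue = [93]
dequeue(): queue = []
enqueue(80): queue = [80]
dequeue(): queue = []
enqueue(55): queue = [55]
dequeue(): queue = []
enqueue(37): queue = [37]
enqueue(70): queue = [37, 70]
dequeue(): queue = [70]
enqueue(3): queue = [70, 3]
enqueue(59): queue = [70, 3, 59]

Answer: 70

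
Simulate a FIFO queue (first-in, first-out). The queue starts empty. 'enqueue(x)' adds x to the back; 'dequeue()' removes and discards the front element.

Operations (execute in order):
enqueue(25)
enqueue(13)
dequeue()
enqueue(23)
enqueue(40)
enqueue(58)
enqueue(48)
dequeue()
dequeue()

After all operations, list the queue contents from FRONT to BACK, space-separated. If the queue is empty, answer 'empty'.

enqueue(25): [25]
enqueue(13): [25, 13]
dequeue(): [13]
enqueue(23): [13, 23]
enqueue(40): [13, 23, 40]
enqueue(58): [13, 23, 40, 58]
enqueue(48): [13, 23, 40, 58, 48]
dequeue(): [23, 40, 58, 48]
dequeue(): [40, 58, 48]

Answer: 40 58 48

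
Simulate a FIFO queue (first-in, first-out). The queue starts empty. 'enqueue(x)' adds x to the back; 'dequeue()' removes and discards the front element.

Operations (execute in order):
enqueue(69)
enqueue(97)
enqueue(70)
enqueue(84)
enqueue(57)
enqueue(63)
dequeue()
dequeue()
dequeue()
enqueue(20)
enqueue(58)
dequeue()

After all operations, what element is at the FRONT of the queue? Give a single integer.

enqueue(69): queue = [69]
enqueue(97): queue = [69, 97]
enqueue(70): queue = [69, 97, 70]
enqueue(84): queue = [69, 97, 70, 84]
enqueue(57): queue = [69, 97, 70, 84, 57]
enqueue(63): queue = [69, 97, 70, 84, 57, 63]
dequeue(): queue = [97, 70, 84, 57, 63]
dequeue(): queue = [70, 84, 57, 63]
dequeue(): queue = [84, 57, 63]
enqueue(20): queue = [84, 57, 63, 20]
enqueue(58): queue = [84, 57, 63, 20, 58]
dequeue(): queue = [57, 63, 20, 58]

Answer: 57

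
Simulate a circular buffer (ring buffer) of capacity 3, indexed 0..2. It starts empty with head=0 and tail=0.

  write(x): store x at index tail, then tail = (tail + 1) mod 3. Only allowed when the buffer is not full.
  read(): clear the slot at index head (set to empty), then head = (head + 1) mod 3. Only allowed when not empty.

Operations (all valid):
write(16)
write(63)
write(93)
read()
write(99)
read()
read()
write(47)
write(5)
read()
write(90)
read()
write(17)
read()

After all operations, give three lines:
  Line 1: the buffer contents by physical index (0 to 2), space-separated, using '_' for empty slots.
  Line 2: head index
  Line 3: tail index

Answer: 90 17 _
0
2

Derivation:
write(16): buf=[16 _ _], head=0, tail=1, size=1
write(63): buf=[16 63 _], head=0, tail=2, size=2
write(93): buf=[16 63 93], head=0, tail=0, size=3
read(): buf=[_ 63 93], head=1, tail=0, size=2
write(99): buf=[99 63 93], head=1, tail=1, size=3
read(): buf=[99 _ 93], head=2, tail=1, size=2
read(): buf=[99 _ _], head=0, tail=1, size=1
write(47): buf=[99 47 _], head=0, tail=2, size=2
write(5): buf=[99 47 5], head=0, tail=0, size=3
read(): buf=[_ 47 5], head=1, tail=0, size=2
write(90): buf=[90 47 5], head=1, tail=1, size=3
read(): buf=[90 _ 5], head=2, tail=1, size=2
write(17): buf=[90 17 5], head=2, tail=2, size=3
read(): buf=[90 17 _], head=0, tail=2, size=2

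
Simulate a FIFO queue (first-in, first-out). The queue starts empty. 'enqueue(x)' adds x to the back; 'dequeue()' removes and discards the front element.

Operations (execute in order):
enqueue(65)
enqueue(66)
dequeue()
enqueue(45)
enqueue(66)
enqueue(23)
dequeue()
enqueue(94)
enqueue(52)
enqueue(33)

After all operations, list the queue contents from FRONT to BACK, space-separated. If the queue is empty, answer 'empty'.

Answer: 45 66 23 94 52 33

Derivation:
enqueue(65): [65]
enqueue(66): [65, 66]
dequeue(): [66]
enqueue(45): [66, 45]
enqueue(66): [66, 45, 66]
enqueue(23): [66, 45, 66, 23]
dequeue(): [45, 66, 23]
enqueue(94): [45, 66, 23, 94]
enqueue(52): [45, 66, 23, 94, 52]
enqueue(33): [45, 66, 23, 94, 52, 33]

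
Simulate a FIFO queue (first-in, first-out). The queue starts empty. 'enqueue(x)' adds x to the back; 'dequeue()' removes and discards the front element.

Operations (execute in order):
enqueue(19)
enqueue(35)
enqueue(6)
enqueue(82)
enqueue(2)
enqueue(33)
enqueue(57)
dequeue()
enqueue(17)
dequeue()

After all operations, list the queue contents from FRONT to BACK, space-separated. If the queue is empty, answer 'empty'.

Answer: 6 82 2 33 57 17

Derivation:
enqueue(19): [19]
enqueue(35): [19, 35]
enqueue(6): [19, 35, 6]
enqueue(82): [19, 35, 6, 82]
enqueue(2): [19, 35, 6, 82, 2]
enqueue(33): [19, 35, 6, 82, 2, 33]
enqueue(57): [19, 35, 6, 82, 2, 33, 57]
dequeue(): [35, 6, 82, 2, 33, 57]
enqueue(17): [35, 6, 82, 2, 33, 57, 17]
dequeue(): [6, 82, 2, 33, 57, 17]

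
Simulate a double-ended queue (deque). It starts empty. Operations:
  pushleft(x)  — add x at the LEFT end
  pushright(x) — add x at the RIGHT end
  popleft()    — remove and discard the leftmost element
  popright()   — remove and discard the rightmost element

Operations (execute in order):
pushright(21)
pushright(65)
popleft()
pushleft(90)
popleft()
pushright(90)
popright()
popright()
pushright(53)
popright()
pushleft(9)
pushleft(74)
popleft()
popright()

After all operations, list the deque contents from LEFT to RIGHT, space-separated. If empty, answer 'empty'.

Answer: empty

Derivation:
pushright(21): [21]
pushright(65): [21, 65]
popleft(): [65]
pushleft(90): [90, 65]
popleft(): [65]
pushright(90): [65, 90]
popright(): [65]
popright(): []
pushright(53): [53]
popright(): []
pushleft(9): [9]
pushleft(74): [74, 9]
popleft(): [9]
popright(): []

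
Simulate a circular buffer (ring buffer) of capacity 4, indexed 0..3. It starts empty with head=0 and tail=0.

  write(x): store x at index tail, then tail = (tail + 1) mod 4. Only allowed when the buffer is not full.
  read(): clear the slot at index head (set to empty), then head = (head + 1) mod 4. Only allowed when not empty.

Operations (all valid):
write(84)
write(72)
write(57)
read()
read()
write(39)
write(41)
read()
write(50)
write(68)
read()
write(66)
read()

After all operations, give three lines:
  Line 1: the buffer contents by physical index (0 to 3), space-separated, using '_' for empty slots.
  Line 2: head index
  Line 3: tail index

write(84): buf=[84 _ _ _], head=0, tail=1, size=1
write(72): buf=[84 72 _ _], head=0, tail=2, size=2
write(57): buf=[84 72 57 _], head=0, tail=3, size=3
read(): buf=[_ 72 57 _], head=1, tail=3, size=2
read(): buf=[_ _ 57 _], head=2, tail=3, size=1
write(39): buf=[_ _ 57 39], head=2, tail=0, size=2
write(41): buf=[41 _ 57 39], head=2, tail=1, size=3
read(): buf=[41 _ _ 39], head=3, tail=1, size=2
write(50): buf=[41 50 _ 39], head=3, tail=2, size=3
write(68): buf=[41 50 68 39], head=3, tail=3, size=4
read(): buf=[41 50 68 _], head=0, tail=3, size=3
write(66): buf=[41 50 68 66], head=0, tail=0, size=4
read(): buf=[_ 50 68 66], head=1, tail=0, size=3

Answer: _ 50 68 66
1
0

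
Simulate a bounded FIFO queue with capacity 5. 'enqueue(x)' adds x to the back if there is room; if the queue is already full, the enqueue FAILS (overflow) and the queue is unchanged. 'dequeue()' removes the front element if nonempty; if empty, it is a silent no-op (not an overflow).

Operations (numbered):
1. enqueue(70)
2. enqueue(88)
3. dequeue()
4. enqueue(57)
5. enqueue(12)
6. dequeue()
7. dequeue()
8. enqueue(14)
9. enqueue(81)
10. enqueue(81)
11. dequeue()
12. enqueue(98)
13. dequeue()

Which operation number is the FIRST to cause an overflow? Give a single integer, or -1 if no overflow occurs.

Answer: -1

Derivation:
1. enqueue(70): size=1
2. enqueue(88): size=2
3. dequeue(): size=1
4. enqueue(57): size=2
5. enqueue(12): size=3
6. dequeue(): size=2
7. dequeue(): size=1
8. enqueue(14): size=2
9. enqueue(81): size=3
10. enqueue(81): size=4
11. dequeue(): size=3
12. enqueue(98): size=4
13. dequeue(): size=3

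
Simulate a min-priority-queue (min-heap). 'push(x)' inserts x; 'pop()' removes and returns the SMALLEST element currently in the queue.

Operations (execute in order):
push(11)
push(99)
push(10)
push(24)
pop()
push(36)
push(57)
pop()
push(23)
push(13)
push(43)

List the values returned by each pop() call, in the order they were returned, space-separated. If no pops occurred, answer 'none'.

push(11): heap contents = [11]
push(99): heap contents = [11, 99]
push(10): heap contents = [10, 11, 99]
push(24): heap contents = [10, 11, 24, 99]
pop() → 10: heap contents = [11, 24, 99]
push(36): heap contents = [11, 24, 36, 99]
push(57): heap contents = [11, 24, 36, 57, 99]
pop() → 11: heap contents = [24, 36, 57, 99]
push(23): heap contents = [23, 24, 36, 57, 99]
push(13): heap contents = [13, 23, 24, 36, 57, 99]
push(43): heap contents = [13, 23, 24, 36, 43, 57, 99]

Answer: 10 11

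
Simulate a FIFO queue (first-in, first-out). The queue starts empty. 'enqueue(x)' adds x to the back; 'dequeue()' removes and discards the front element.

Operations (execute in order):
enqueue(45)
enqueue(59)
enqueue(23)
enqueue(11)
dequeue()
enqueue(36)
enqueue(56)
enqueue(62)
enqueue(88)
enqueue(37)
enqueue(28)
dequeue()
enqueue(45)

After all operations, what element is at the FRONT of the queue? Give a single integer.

enqueue(45): queue = [45]
enqueue(59): queue = [45, 59]
enqueue(23): queue = [45, 59, 23]
enqueue(11): queue = [45, 59, 23, 11]
dequeue(): queue = [59, 23, 11]
enqueue(36): queue = [59, 23, 11, 36]
enqueue(56): queue = [59, 23, 11, 36, 56]
enqueue(62): queue = [59, 23, 11, 36, 56, 62]
enqueue(88): queue = [59, 23, 11, 36, 56, 62, 88]
enqueue(37): queue = [59, 23, 11, 36, 56, 62, 88, 37]
enqueue(28): queue = [59, 23, 11, 36, 56, 62, 88, 37, 28]
dequeue(): queue = [23, 11, 36, 56, 62, 88, 37, 28]
enqueue(45): queue = [23, 11, 36, 56, 62, 88, 37, 28, 45]

Answer: 23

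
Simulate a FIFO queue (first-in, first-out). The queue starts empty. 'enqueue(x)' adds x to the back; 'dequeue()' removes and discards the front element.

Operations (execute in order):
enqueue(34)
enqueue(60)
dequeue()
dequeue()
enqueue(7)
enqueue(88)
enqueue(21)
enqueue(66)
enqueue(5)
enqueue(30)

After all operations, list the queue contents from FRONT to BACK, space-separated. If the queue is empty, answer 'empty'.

Answer: 7 88 21 66 5 30

Derivation:
enqueue(34): [34]
enqueue(60): [34, 60]
dequeue(): [60]
dequeue(): []
enqueue(7): [7]
enqueue(88): [7, 88]
enqueue(21): [7, 88, 21]
enqueue(66): [7, 88, 21, 66]
enqueue(5): [7, 88, 21, 66, 5]
enqueue(30): [7, 88, 21, 66, 5, 30]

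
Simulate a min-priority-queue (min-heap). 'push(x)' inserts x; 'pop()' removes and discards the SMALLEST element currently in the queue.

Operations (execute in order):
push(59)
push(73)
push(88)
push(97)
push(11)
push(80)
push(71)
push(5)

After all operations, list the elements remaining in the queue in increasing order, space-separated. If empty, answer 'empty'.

push(59): heap contents = [59]
push(73): heap contents = [59, 73]
push(88): heap contents = [59, 73, 88]
push(97): heap contents = [59, 73, 88, 97]
push(11): heap contents = [11, 59, 73, 88, 97]
push(80): heap contents = [11, 59, 73, 80, 88, 97]
push(71): heap contents = [11, 59, 71, 73, 80, 88, 97]
push(5): heap contents = [5, 11, 59, 71, 73, 80, 88, 97]

Answer: 5 11 59 71 73 80 88 97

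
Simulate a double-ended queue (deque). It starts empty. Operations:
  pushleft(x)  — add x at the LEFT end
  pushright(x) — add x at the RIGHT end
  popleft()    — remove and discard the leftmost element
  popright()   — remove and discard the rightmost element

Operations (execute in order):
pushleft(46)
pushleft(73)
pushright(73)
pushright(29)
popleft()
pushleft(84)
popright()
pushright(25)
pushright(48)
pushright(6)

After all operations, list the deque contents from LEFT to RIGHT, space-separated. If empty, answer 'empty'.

Answer: 84 46 73 25 48 6

Derivation:
pushleft(46): [46]
pushleft(73): [73, 46]
pushright(73): [73, 46, 73]
pushright(29): [73, 46, 73, 29]
popleft(): [46, 73, 29]
pushleft(84): [84, 46, 73, 29]
popright(): [84, 46, 73]
pushright(25): [84, 46, 73, 25]
pushright(48): [84, 46, 73, 25, 48]
pushright(6): [84, 46, 73, 25, 48, 6]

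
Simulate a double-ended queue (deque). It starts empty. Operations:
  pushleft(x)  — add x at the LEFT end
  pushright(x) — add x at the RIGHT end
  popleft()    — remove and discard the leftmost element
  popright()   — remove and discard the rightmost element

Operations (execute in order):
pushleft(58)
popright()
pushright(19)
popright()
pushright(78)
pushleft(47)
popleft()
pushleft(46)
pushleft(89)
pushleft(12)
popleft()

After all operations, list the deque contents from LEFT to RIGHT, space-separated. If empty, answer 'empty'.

pushleft(58): [58]
popright(): []
pushright(19): [19]
popright(): []
pushright(78): [78]
pushleft(47): [47, 78]
popleft(): [78]
pushleft(46): [46, 78]
pushleft(89): [89, 46, 78]
pushleft(12): [12, 89, 46, 78]
popleft(): [89, 46, 78]

Answer: 89 46 78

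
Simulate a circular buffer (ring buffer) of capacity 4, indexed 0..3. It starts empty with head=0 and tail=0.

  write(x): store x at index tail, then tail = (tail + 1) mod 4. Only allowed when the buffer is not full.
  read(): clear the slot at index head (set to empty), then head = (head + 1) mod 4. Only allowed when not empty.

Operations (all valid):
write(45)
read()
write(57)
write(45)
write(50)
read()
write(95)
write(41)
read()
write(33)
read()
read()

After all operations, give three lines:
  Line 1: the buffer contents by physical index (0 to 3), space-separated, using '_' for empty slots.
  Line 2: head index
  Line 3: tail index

write(45): buf=[45 _ _ _], head=0, tail=1, size=1
read(): buf=[_ _ _ _], head=1, tail=1, size=0
write(57): buf=[_ 57 _ _], head=1, tail=2, size=1
write(45): buf=[_ 57 45 _], head=1, tail=3, size=2
write(50): buf=[_ 57 45 50], head=1, tail=0, size=3
read(): buf=[_ _ 45 50], head=2, tail=0, size=2
write(95): buf=[95 _ 45 50], head=2, tail=1, size=3
write(41): buf=[95 41 45 50], head=2, tail=2, size=4
read(): buf=[95 41 _ 50], head=3, tail=2, size=3
write(33): buf=[95 41 33 50], head=3, tail=3, size=4
read(): buf=[95 41 33 _], head=0, tail=3, size=3
read(): buf=[_ 41 33 _], head=1, tail=3, size=2

Answer: _ 41 33 _
1
3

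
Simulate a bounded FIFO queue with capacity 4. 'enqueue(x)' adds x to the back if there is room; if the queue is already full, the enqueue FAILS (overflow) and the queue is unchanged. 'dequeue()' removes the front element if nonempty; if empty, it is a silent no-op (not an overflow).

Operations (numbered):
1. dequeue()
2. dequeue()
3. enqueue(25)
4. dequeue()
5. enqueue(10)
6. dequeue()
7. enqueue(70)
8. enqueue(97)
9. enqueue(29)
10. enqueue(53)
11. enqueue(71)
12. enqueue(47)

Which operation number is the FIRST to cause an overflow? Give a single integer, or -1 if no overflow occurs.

Answer: 11

Derivation:
1. dequeue(): empty, no-op, size=0
2. dequeue(): empty, no-op, size=0
3. enqueue(25): size=1
4. dequeue(): size=0
5. enqueue(10): size=1
6. dequeue(): size=0
7. enqueue(70): size=1
8. enqueue(97): size=2
9. enqueue(29): size=3
10. enqueue(53): size=4
11. enqueue(71): size=4=cap → OVERFLOW (fail)
12. enqueue(47): size=4=cap → OVERFLOW (fail)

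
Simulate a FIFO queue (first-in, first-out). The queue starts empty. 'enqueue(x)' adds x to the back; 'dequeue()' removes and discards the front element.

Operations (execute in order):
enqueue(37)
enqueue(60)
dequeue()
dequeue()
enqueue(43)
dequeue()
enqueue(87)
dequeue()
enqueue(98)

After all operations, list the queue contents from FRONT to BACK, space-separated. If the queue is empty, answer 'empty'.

Answer: 98

Derivation:
enqueue(37): [37]
enqueue(60): [37, 60]
dequeue(): [60]
dequeue(): []
enqueue(43): [43]
dequeue(): []
enqueue(87): [87]
dequeue(): []
enqueue(98): [98]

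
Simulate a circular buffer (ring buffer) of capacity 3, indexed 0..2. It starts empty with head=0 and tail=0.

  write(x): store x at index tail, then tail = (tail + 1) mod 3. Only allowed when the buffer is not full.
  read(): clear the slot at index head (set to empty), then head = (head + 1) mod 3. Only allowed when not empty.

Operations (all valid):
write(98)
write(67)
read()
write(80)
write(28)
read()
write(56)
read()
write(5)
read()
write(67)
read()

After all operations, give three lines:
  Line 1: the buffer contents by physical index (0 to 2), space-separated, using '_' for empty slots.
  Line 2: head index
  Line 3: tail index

Answer: 67 _ 5
2
1

Derivation:
write(98): buf=[98 _ _], head=0, tail=1, size=1
write(67): buf=[98 67 _], head=0, tail=2, size=2
read(): buf=[_ 67 _], head=1, tail=2, size=1
write(80): buf=[_ 67 80], head=1, tail=0, size=2
write(28): buf=[28 67 80], head=1, tail=1, size=3
read(): buf=[28 _ 80], head=2, tail=1, size=2
write(56): buf=[28 56 80], head=2, tail=2, size=3
read(): buf=[28 56 _], head=0, tail=2, size=2
write(5): buf=[28 56 5], head=0, tail=0, size=3
read(): buf=[_ 56 5], head=1, tail=0, size=2
write(67): buf=[67 56 5], head=1, tail=1, size=3
read(): buf=[67 _ 5], head=2, tail=1, size=2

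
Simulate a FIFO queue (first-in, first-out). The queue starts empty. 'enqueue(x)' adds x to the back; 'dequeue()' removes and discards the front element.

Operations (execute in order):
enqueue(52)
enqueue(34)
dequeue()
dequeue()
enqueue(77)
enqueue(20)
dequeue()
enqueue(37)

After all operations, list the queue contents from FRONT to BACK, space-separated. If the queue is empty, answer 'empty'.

enqueue(52): [52]
enqueue(34): [52, 34]
dequeue(): [34]
dequeue(): []
enqueue(77): [77]
enqueue(20): [77, 20]
dequeue(): [20]
enqueue(37): [20, 37]

Answer: 20 37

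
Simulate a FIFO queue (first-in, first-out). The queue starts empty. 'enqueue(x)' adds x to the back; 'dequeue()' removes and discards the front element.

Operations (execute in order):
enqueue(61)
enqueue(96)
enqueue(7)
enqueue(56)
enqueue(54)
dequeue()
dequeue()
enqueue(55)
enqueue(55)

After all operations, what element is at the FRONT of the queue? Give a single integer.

Answer: 7

Derivation:
enqueue(61): queue = [61]
enqueue(96): queue = [61, 96]
enqueue(7): queue = [61, 96, 7]
enqueue(56): queue = [61, 96, 7, 56]
enqueue(54): queue = [61, 96, 7, 56, 54]
dequeue(): queue = [96, 7, 56, 54]
dequeue(): queue = [7, 56, 54]
enqueue(55): queue = [7, 56, 54, 55]
enqueue(55): queue = [7, 56, 54, 55, 55]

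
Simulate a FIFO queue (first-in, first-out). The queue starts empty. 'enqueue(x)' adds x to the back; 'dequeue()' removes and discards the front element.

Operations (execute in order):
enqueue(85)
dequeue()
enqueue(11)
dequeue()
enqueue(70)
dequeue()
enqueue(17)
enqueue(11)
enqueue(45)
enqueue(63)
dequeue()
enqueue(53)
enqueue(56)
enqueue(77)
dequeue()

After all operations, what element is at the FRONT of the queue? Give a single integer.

Answer: 45

Derivation:
enqueue(85): queue = [85]
dequeue(): queue = []
enqueue(11): queue = [11]
dequeue(): queue = []
enqueue(70): queue = [70]
dequeue(): queue = []
enqueue(17): queue = [17]
enqueue(11): queue = [17, 11]
enqueue(45): queue = [17, 11, 45]
enqueue(63): queue = [17, 11, 45, 63]
dequeue(): queue = [11, 45, 63]
enqueue(53): queue = [11, 45, 63, 53]
enqueue(56): queue = [11, 45, 63, 53, 56]
enqueue(77): queue = [11, 45, 63, 53, 56, 77]
dequeue(): queue = [45, 63, 53, 56, 77]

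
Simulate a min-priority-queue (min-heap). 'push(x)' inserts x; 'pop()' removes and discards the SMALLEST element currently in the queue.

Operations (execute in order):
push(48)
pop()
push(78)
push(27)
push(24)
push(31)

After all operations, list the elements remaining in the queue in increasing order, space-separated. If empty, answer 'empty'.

push(48): heap contents = [48]
pop() → 48: heap contents = []
push(78): heap contents = [78]
push(27): heap contents = [27, 78]
push(24): heap contents = [24, 27, 78]
push(31): heap contents = [24, 27, 31, 78]

Answer: 24 27 31 78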